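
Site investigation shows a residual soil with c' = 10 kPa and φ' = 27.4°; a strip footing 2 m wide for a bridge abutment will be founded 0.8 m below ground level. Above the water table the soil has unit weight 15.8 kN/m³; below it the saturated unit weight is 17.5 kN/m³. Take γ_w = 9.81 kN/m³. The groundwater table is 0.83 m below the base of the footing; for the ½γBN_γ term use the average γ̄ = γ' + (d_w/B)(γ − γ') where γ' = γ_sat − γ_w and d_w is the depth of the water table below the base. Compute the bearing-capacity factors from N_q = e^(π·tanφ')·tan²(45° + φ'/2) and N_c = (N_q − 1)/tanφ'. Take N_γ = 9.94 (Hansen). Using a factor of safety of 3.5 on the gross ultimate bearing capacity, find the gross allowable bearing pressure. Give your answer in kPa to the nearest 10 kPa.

q_all ≈ 150 kPa

N_q = e^(π·tan27.4°)·tan²(58.7°) = 13.78; N_c = (N_q − 1)/tanφ' = 24.66.
Overburden at base level: q = 15.8 × 0.8 = 12.64 kPa.
The water table is 0.83 m below the base (< B = 2 m), so the ½γBN_γ term uses γ̄ = γ' + (d_w/B)(γ − γ') = 7.69 + (0.83/2)(15.8 − 7.69) = 11.056 kN/m³.
Cohesion term c·N_c = 10 × 24.665 = 246.65 kPa; surcharge term q·N_q = 12.64 × 13.785 = 174.24 kPa; self-weight term 0.5·γ·B·N_γ = 0.5 × 11.056 × 2 × 9.94 = 109.89 kPa.
q_ult = 246.65 + 174.24 + 109.89 = 530.78 kPa.
q_all = 530.78 / 3.5 = 151.65 kPa.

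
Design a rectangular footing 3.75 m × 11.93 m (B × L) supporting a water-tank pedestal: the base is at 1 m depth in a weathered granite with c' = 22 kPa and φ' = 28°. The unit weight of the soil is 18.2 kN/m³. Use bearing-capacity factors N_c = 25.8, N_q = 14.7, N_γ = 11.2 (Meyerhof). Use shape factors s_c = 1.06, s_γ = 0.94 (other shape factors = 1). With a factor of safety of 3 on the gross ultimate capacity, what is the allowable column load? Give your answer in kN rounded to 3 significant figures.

q = γ·D_f = 18.2 × 1 = 18.2 kPa.
c·N_c·s_c = 22 × 25.8 × 1.06 = 601.66 kPa
q·N_q = 18.2 × 14.7 = 267.54 kPa
0.5·γ·B·N_γ·s_γ = 0.5 × 18.2 × 3.75 × 11.2 × 0.94 = 359.27 kPa
q_ult = 601.66 + 267.54 + 359.27 = 1228.5 kPa.
Gross allowable pressure q_all = 1228.5 / 3 = 409.49 kPa.
Footing area = 44.7375 m², so allowable column load = 409.49 × 44.7375 = 18319 kN.

P_all ≈ 18300 kN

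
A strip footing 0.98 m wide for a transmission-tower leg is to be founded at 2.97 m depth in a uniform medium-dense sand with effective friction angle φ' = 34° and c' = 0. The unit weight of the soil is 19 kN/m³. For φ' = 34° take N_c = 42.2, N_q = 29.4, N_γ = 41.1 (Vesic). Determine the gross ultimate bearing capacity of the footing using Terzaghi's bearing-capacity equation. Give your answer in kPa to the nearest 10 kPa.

Effective surcharge at the founding depth q = γ·D_f = 19 × 2.97 = 56.43 kPa.
q_ult = q·N_q + 0.5·γ·B·N_γ
     = 56.43 × 29.4 + 0.5 × 19 × 0.98 × 41.1
     = 1659 + 382.64 = 2041.7 kPa.

q_ult ≈ 2040 kPa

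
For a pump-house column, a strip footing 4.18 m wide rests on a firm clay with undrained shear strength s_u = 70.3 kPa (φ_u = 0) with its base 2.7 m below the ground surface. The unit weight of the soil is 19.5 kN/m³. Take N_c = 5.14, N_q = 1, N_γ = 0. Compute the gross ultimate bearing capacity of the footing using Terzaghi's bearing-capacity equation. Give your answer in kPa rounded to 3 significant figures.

q = γ·D_f = 19.5 × 2.7 = 52.65 kPa.
c·N_c = 70.3 × 5.14 = 361.34 kPa
q·N_q = 52.65 × 1 = 52.65 kPa
q_ult = 361.34 + 52.65 = 413.99 kPa.

q_ult ≈ 414 kPa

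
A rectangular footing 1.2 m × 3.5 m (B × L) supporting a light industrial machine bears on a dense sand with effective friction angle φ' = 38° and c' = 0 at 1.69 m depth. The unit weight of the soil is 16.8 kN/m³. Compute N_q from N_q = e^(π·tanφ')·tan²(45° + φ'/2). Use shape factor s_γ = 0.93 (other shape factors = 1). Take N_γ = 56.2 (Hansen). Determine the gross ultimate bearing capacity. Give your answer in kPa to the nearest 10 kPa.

q_ult ≈ 1920 kPa

tan38° = 0.7813, so N_q = e^(π×0.7813)·tan²(64°) = 11.64 × 4.204 = 48.93.
Overburden at base level: q = 16.8 × 1.69 = 28.392 kPa.
Surcharge term q·N_q = 28.392 × 48.933 = 1389.3 kPa; self-weight term 0.5·γ·B·N_γ·s_γ = 0.5 × 16.8 × 1.2 × 56.2 × 0.93 = 526.84 kPa.
q_ult = 1389.3 + 526.84 = 1916.2 kPa.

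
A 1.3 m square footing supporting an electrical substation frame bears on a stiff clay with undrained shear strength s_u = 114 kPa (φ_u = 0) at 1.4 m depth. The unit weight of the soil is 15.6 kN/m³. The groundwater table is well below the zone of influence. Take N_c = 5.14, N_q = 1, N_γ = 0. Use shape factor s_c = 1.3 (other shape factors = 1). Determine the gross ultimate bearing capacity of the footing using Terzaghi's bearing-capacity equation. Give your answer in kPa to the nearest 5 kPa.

Effective surcharge at the founding depth q = γ·D_f = 15.6 × 1.4 = 21.84 kPa.
q_ult = c·N_c·s_c + q·N_q
     = 114 × 5.14 × 1.3 + 21.84 × 1
     = 761.75 + 21.84 = 783.59 kPa.

q_ult ≈ 785 kPa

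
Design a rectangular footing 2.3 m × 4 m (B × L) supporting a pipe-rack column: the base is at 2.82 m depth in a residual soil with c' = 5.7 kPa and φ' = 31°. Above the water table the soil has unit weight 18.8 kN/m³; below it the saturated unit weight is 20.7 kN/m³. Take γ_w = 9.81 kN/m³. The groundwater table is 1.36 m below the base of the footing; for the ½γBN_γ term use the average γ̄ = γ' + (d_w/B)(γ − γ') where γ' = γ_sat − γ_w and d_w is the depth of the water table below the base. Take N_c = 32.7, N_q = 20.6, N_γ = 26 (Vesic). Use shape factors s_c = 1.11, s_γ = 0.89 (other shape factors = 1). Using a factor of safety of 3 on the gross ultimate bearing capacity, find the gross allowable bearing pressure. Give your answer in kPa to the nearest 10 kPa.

q = γ·D_f = 18.8 × 2.82 = 53.016 kPa.
γ' = 10.89 kN/m³; averaging over the depth B below the base, γ̄ = γ' + (d_w/B)(γ − γ') = 15.567 kN/m³.
c·N_c·s_c = 5.7 × 32.7 × 1.11 = 206.89 kPa
q·N_q = 53.016 × 20.6 = 1092.1 kPa
0.5·γ·B·N_γ·s_γ = 0.5 × 15.567 × 2.3 × 26 × 0.89 = 414.26 kPa
q_ult = 206.89 + 1092.1 + 414.26 = 1713.3 kPa.
q_all = 1713.3 / 3 = 571.09 kPa.

q_all ≈ 570 kPa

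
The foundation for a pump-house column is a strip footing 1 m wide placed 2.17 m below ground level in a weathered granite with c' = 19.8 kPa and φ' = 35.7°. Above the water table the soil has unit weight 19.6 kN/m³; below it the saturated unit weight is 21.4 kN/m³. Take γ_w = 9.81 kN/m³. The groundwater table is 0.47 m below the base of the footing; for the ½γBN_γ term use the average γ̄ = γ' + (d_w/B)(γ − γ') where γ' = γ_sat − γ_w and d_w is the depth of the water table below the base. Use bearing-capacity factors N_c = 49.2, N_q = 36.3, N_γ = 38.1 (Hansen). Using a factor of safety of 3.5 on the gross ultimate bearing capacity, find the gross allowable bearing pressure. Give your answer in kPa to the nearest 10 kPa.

q_all ≈ 800 kPa

Effective surcharge at the founding depth q = γ·D_f = 19.6 × 2.17 = 42.532 kPa.
With d_w = 0.47 m < B, γ̄ = 11.59 + (0.47/1) × (19.6 − 11.59) = 15.355 kN/m³.
q_ult = c·N_c + q·N_q + 0.5·γ·B·N_γ
     = 19.8 × 49.2 + 42.532 × 36.3 + 0.5 × 15.355 × 1 × 38.1
     = 974.16 + 1543.9 + 292.51 = 2810.6 kPa.
q_all = 2810.6 / 3.5 = 803.02 kPa.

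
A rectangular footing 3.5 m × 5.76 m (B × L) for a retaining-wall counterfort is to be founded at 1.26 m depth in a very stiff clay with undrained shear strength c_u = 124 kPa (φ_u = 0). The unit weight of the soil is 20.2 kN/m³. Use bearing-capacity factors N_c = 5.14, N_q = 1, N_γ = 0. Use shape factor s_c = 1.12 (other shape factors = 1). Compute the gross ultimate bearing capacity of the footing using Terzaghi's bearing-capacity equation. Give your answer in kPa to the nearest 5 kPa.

Effective surcharge at the founding depth q = γ·D_f = 20.2 × 1.26 = 25.452 kPa.
q_ult = c·N_c·s_c + q·N_q
     = 124 × 5.14 × 1.12 + 25.452 × 1
     = 713.84 + 25.452 = 739.3 kPa.

q_ult ≈ 740 kPa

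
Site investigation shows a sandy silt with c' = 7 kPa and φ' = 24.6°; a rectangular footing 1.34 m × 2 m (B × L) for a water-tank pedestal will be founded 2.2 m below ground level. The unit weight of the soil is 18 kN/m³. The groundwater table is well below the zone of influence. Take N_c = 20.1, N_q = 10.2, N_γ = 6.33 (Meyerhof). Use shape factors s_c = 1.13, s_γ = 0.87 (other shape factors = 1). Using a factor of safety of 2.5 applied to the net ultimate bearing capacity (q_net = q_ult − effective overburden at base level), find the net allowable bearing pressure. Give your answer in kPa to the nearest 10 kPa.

Overburden at base level: q = 18 × 2.2 = 39.6 kPa.
Cohesion term c·N_c·s_c = 7 × 20.1 × 1.13 = 158.99 kPa; surcharge term q·N_q = 39.6 × 10.2 = 403.92 kPa; self-weight term 0.5·γ·B·N_γ·s_γ = 0.5 × 18 × 1.34 × 6.33 × 0.87 = 66.416 kPa.
q_ult = 158.99 + 403.92 + 66.416 = 629.33 kPa.
Net ultimate: q_net = 629.33 − 39.6 = 589.73 kPa.
q_all(net) = 589.73 / 2.5 = 235.89 kPa.

q_all(net) ≈ 240 kPa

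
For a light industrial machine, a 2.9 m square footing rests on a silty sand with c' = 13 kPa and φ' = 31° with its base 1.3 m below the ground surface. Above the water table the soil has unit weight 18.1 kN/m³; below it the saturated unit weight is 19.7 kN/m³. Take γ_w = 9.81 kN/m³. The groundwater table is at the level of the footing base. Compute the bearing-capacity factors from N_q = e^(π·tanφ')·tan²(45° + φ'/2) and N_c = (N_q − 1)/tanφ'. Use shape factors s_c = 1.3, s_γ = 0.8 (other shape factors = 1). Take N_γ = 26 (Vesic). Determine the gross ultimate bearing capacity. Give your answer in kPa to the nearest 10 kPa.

tan31° = 0.6009, so N_q = e^(π×0.6009)·tan²(60.5°) = 6.604 × 3.124 = 20.63.
N_c = (20.63 − 1)/tan31° = 32.67.
q = γ·D_f = 18.1 × 1.3 = 23.53 kPa.
For the ½γBN_γ term take γ' = 19.7 − 9.81 = 9.89 kN/m³ (soil below base is submerged).
c·N_c·s_c = 13 × 32.671 × 1.3 = 552.14 kPa
q·N_q = 23.53 × 20.631 = 485.44 kPa
0.5·γ·B·N_γ·s_γ = 0.5 × 9.89 × 2.9 × 26 × 0.8 = 298.28 kPa
q_ult = 552.14 + 485.44 + 298.28 = 1335.9 kPa.

q_ult ≈ 1340 kPa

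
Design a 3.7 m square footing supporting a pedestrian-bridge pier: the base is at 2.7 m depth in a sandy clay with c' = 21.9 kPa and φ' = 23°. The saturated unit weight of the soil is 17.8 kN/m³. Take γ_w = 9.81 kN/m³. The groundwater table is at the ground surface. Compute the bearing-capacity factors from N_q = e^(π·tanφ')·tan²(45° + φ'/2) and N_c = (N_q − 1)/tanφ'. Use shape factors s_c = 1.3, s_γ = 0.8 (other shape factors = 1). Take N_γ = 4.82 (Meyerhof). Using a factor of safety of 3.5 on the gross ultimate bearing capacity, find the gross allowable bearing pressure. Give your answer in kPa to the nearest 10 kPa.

N_q = e^(π·tan23°)·tan²(56.5°) = 8.66; N_c = (N_q − 1)/tanφ' = 18.05.
With the water table at the surface the whole profile is submerged: γ' = 17.8 − 9.81 = 7.99 kN/m³, so q = γ'·D_f = 21.573 kPa; the same γ' applies in the ½γBN_γ term.
q_ult = c·N_c·s_c + q·N_q + 0.5·γ·B·N_γ·s_γ
     = 21.9 × 18.049 × 1.3 + 21.573 × 8.6612 + 0.5 × 7.99 × 3.7 × 4.82 × 0.8
     = 513.84 + 186.85 + 56.997 = 757.69 kPa.
q_all = 757.69 / 3.5 = 216.48 kPa.

q_all ≈ 220 kPa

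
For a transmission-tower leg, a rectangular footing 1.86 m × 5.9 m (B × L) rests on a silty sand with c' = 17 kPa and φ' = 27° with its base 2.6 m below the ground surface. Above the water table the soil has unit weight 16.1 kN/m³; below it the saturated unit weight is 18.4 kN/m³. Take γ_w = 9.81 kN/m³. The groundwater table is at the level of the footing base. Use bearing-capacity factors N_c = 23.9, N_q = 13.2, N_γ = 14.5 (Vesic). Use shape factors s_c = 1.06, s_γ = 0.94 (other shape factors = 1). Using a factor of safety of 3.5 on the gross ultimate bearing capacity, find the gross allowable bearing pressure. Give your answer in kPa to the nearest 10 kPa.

Effective surcharge at the founding depth q = γ·D_f = 16.1 × 2.6 = 41.86 kPa.
The water table coincides with the base, so in the self-weight term γ → γ' = 8.59 kN/m³.
q_ult = c·N_c·s_c + q·N_q + 0.5·γ·B·N_γ·s_γ
     = 17 × 23.9 × 1.06 + 41.86 × 13.2 + 0.5 × 8.59 × 1.86 × 14.5 × 0.94
     = 430.68 + 552.55 + 108.89 = 1092.1 kPa.
q_all = 1092.1 / 3.5 = 312.03 kPa.

q_all ≈ 310 kPa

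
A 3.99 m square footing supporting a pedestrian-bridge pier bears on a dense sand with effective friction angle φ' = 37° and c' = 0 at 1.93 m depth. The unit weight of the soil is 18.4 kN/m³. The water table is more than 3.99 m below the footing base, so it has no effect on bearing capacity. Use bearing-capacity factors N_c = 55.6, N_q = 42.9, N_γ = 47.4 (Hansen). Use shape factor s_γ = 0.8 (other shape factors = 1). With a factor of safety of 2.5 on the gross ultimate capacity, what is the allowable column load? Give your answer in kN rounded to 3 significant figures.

Overburden at base level: q = 18.4 × 1.93 = 35.512 kPa.
Surcharge term q·N_q = 35.512 × 42.9 = 1523.5 kPa; self-weight term 0.5·γ·B·N_γ·s_γ = 0.5 × 18.4 × 3.99 × 47.4 × 0.8 = 1392 kPa.
q_ult = 1523.5 + 1392 = 2915.4 kPa.
Gross allowable pressure q_all = 2915.4 / 2.5 = 1166.2 kPa.
Footing area = 15.9201 m², so allowable column load = 1166.2 × 15.9201 = 18566 kN.

P_all ≈ 18600 kN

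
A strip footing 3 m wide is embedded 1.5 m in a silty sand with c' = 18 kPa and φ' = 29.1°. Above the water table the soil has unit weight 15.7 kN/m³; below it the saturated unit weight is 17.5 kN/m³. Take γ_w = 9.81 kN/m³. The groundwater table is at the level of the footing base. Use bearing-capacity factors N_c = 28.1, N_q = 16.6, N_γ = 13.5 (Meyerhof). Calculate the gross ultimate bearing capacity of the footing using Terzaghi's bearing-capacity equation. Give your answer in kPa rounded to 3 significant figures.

q_ult ≈ 1050 kPa

Effective surcharge at the founding depth q = γ·D_f = 15.7 × 1.5 = 23.55 kPa.
The water table coincides with the base, so in the self-weight term γ → γ' = 7.69 kN/m³.
q_ult = c·N_c + q·N_q + 0.5·γ·B·N_γ
     = 18 × 28.1 + 23.55 × 16.6 + 0.5 × 7.69 × 3 × 13.5
     = 505.8 + 390.93 + 155.72 = 1052.5 kPa.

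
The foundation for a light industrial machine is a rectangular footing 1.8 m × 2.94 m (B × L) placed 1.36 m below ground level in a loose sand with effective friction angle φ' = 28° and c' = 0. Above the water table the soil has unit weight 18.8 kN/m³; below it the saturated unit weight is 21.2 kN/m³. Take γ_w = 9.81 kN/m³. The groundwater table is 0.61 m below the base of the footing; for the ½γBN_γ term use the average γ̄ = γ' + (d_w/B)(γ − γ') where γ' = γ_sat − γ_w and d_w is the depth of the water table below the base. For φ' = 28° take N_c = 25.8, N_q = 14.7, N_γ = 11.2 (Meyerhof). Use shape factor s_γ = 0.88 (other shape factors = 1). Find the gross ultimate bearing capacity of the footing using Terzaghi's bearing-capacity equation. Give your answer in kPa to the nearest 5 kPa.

q_ult ≈ 500 kPa

q = γ·D_f = 18.8 × 1.36 = 25.568 kPa.
γ' = 11.39 kN/m³; averaging over the depth B below the base, γ̄ = γ' + (d_w/B)(γ − γ') = 13.901 kN/m³.
q·N_q = 25.568 × 14.7 = 375.85 kPa
0.5·γ·B·N_γ·s_γ = 0.5 × 13.901 × 1.8 × 11.2 × 0.88 = 123.31 kPa
q_ult = 375.85 + 123.31 = 499.16 kPa.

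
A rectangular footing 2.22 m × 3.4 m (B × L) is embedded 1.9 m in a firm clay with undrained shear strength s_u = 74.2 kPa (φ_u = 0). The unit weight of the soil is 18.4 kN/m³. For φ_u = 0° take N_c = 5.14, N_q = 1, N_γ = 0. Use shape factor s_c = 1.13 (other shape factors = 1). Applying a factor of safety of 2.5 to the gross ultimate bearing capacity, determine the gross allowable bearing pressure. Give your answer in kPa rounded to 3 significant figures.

Overburden at base level: q = 18.4 × 1.9 = 34.96 kPa.
Cohesion term c·N_c·s_c = 74.2 × 5.14 × 1.13 = 430.97 kPa; surcharge term q·N_q = 34.96 × 1 = 34.96 kPa.
q_ult = 430.97 + 34.96 = 465.93 kPa.
q_all = q_ult / FS = 465.93 / 2.5 = 186.37 kPa.

q_all ≈ 186 kPa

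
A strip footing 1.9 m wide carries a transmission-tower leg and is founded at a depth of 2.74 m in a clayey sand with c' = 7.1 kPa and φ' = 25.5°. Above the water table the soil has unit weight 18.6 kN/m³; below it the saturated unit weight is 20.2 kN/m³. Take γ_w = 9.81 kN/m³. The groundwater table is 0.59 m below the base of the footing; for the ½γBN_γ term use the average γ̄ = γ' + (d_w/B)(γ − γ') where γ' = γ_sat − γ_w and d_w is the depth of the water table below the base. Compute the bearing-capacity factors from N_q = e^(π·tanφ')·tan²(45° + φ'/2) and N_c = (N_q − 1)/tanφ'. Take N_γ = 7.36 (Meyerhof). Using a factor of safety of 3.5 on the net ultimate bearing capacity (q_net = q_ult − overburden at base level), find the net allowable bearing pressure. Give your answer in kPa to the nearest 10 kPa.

q_all(net) ≈ 220 kPa

N_q = e^(π·tan25.5°)·tan²(57.75°) = 11.24; N_c = (N_q − 1)/tanφ' = 21.47.
Effective surcharge at the founding depth q = γ·D_f = 18.6 × 2.74 = 50.964 kPa.
With d_w = 0.59 m < B, γ̄ = 10.39 + (0.59/1.9) × (18.6 − 10.39) = 12.939 kN/m³.
q_ult = c·N_c + q·N_q + 0.5·γ·B·N_γ
     = 7.1 × 21.469 + 50.964 × 11.24 + 0.5 × 12.939 × 1.9 × 7.36
     = 152.43 + 572.85 + 90.472 = 815.76 kPa.
q_net = 815.76 − 50.964 = 764.79 kPa.
q_all(net) = 764.79 / 3.5 = 218.51 kPa.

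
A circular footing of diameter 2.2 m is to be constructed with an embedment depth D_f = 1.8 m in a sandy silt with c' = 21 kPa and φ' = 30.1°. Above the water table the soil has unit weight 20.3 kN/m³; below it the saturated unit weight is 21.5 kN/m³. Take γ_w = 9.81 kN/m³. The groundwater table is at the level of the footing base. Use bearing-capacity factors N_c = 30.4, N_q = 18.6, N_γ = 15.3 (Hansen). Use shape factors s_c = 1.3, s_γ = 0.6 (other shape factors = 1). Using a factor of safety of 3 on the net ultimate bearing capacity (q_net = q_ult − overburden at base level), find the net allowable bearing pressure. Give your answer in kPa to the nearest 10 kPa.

Overburden at base level: q = 20.3 × 1.8 = 36.54 kPa.
Below the base the soil is submerged, so the ½γBN_γ term uses γ' = 21.5 − 9.81 = 11.69 kN/m³.
Cohesion term c·N_c·s_c = 21 × 30.4 × 1.3 = 829.92 kPa; surcharge term q·N_q = 36.54 × 18.6 = 679.64 kPa; self-weight term 0.5·γ·B·N_γ·s_γ = 0.5 × 11.69 × 2.2 × 15.3 × 0.6 = 118.05 kPa.
q_ult = 829.92 + 679.64 + 118.05 = 1627.6 kPa.
q_net = 1627.6 − 36.54 = 1591.1 kPa.
q_all(net) = 1591.1 / 3 = 530.36 kPa.

q_all(net) ≈ 530 kPa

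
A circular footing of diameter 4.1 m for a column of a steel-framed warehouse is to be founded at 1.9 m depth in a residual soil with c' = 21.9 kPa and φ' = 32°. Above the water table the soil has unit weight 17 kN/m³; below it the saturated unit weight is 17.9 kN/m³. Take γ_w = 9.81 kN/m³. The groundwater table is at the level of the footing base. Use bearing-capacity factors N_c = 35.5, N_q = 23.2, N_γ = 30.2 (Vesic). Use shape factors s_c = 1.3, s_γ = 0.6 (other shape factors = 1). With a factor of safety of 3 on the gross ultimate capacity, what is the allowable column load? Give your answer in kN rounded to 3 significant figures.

P_all ≈ 9070 kN

Overburden at base level: q = 17 × 1.9 = 32.3 kPa.
Below the base the soil is submerged, so the ½γBN_γ term uses γ' = 17.9 − 9.81 = 8.09 kN/m³.
Cohesion term c·N_c·s_c = 21.9 × 35.5 × 1.3 = 1010.7 kPa; surcharge term q·N_q = 32.3 × 23.2 = 749.36 kPa; self-weight term 0.5·γ·B·N_γ·s_γ = 0.5 × 8.09 × 4.1 × 30.2 × 0.6 = 300.51 kPa.
q_ult = 1010.7 + 749.36 + 300.51 = 2060.6 kPa.
Gross allowable pressure q_all = 2060.6 / 3 = 686.85 kPa.
Footing area = 13.2025 m², so allowable column load = 686.85 × 13.2025 = 9068.2 kN.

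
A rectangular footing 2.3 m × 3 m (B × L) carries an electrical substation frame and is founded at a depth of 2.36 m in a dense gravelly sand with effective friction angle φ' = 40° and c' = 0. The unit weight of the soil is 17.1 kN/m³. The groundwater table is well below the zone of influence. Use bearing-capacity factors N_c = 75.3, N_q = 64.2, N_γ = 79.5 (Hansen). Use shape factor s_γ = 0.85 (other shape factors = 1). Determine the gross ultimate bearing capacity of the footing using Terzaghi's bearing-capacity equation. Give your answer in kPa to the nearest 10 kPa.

Effective surcharge at the founding depth q = γ·D_f = 17.1 × 2.36 = 40.356 kPa.
q_ult = q·N_q + 0.5·γ·B·N_γ·s_γ
     = 40.356 × 64.2 + 0.5 × 17.1 × 2.3 × 79.5 × 0.85
     = 2590.9 + 1328.9 = 3919.7 kPa.

q_ult ≈ 3920 kPa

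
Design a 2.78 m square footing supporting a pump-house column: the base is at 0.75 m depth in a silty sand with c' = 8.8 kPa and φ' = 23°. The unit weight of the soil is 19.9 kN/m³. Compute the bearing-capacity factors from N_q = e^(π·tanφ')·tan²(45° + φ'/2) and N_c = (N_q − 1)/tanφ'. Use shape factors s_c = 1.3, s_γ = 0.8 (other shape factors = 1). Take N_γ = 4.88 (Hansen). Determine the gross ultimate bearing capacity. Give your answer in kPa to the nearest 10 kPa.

tan23° = 0.4245, so N_q = e^(π×0.4245)·tan²(56.5°) = 3.794 × 2.283 = 8.66.
N_c = (8.66 − 1)/tan23° = 18.05.
q = γ·D_f = 19.9 × 0.75 = 14.925 kPa.
c·N_c·s_c = 8.8 × 18.049 × 1.3 = 206.48 kPa
q·N_q = 14.925 × 8.6612 = 129.27 kPa
0.5·γ·B·N_γ·s_γ = 0.5 × 19.9 × 2.78 × 4.88 × 0.8 = 107.99 kPa
q_ult = 206.48 + 129.27 + 107.99 = 443.73 kPa.

q_ult ≈ 440 kPa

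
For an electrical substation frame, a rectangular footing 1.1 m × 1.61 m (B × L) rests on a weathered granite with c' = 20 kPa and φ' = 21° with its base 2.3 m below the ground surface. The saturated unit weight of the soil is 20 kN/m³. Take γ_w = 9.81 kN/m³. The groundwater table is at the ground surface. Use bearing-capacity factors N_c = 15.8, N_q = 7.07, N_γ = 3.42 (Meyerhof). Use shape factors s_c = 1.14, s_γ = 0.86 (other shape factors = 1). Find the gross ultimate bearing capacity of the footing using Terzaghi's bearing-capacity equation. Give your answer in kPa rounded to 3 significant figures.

q_ult ≈ 542 kPa

With the water table at the surface the whole profile is submerged: γ' = 20 − 9.81 = 10.19 kN/m³, so q = γ'·D_f = 23.437 kPa; the same γ' applies in the ½γBN_γ term.
q_ult = c·N_c·s_c + q·N_q + 0.5·γ·B·N_γ·s_γ
     = 20 × 15.8 × 1.14 + 23.437 × 7.07 + 0.5 × 10.19 × 1.1 × 3.42 × 0.86
     = 360.24 + 165.7 + 16.484 = 542.42 kPa.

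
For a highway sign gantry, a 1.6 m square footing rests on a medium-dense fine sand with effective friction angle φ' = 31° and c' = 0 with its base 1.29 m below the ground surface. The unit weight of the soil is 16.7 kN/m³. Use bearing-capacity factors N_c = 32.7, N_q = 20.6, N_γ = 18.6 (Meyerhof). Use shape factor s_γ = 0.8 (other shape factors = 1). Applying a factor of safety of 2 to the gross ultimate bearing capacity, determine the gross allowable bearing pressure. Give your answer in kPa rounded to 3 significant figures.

q = γ·D_f = 16.7 × 1.29 = 21.543 kPa.
q·N_q = 21.543 × 20.6 = 443.79 kPa
0.5·γ·B·N_γ·s_γ = 0.5 × 16.7 × 1.6 × 18.6 × 0.8 = 198.8 kPa
q_ult = 443.79 + 198.8 = 642.58 kPa.
q_all = q_ult / FS = 642.58 / 2 = 321.29 kPa.

q_all ≈ 321 kPa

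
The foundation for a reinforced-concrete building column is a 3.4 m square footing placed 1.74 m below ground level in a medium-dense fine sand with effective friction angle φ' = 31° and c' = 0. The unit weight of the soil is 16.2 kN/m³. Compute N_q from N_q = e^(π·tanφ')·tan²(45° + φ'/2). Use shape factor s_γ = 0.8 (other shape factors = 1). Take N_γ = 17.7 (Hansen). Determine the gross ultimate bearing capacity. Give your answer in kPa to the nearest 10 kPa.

tan31° = 0.6009, so N_q = e^(π×0.6009)·tan²(60.5°) = 6.604 × 3.124 = 20.63.
q = γ·D_f = 16.2 × 1.74 = 28.188 kPa.
q·N_q = 28.188 × 20.631 = 581.54 kPa
0.5·γ·B·N_γ·s_γ = 0.5 × 16.2 × 3.4 × 17.7 × 0.8 = 389.97 kPa
q_ult = 581.54 + 389.97 = 971.51 kPa.

q_ult ≈ 970 kPa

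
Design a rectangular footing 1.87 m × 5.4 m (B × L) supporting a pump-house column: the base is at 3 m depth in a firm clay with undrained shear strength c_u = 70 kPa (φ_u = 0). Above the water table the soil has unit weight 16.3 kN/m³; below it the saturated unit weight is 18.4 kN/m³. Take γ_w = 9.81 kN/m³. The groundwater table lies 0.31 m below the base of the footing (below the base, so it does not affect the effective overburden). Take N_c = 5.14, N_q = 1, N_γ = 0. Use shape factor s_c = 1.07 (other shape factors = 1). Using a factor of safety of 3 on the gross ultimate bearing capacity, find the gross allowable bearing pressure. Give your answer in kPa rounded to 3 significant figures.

q = γ·D_f = 16.3 × 3 = 48.9 kPa.
c·N_c·s_c = 70 × 5.14 × 1.07 = 384.99 kPa
q·N_q = 48.9 × 1 = 48.9 kPa
q_ult = 384.99 + 48.9 = 433.89 kPa.
q_all = 433.89 / 3 = 144.63 kPa.

q_all ≈ 145 kPa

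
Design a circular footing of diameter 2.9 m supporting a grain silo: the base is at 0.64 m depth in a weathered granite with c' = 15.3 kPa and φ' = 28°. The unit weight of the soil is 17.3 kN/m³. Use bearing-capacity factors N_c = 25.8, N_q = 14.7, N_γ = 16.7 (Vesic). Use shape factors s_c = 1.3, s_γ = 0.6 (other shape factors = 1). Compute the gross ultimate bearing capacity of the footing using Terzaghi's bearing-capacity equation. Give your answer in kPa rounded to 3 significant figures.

q_ult ≈ 927 kPa

q = γ·D_f = 17.3 × 0.64 = 11.072 kPa.
c·N_c·s_c = 15.3 × 25.8 × 1.3 = 513.16 kPa
q·N_q = 11.072 × 14.7 = 162.76 kPa
0.5·γ·B·N_γ·s_γ = 0.5 × 17.3 × 2.9 × 16.7 × 0.6 = 251.35 kPa
q_ult = 513.16 + 162.76 + 251.35 = 927.27 kPa.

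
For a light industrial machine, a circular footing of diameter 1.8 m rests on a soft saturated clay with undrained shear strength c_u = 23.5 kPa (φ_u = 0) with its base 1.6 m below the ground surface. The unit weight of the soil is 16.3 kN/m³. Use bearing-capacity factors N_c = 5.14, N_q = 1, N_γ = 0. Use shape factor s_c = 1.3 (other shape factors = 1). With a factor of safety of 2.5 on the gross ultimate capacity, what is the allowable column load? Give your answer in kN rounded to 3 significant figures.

Overburden at base level: q = 16.3 × 1.6 = 26.08 kPa.
Cohesion term c·N_c·s_c = 23.5 × 5.14 × 1.3 = 157.03 kPa; surcharge term q·N_q = 26.08 × 1 = 26.08 kPa.
q_ult = 157.03 + 26.08 = 183.11 kPa.
Gross allowable pressure q_all = 183.11 / 2.5 = 73.243 kPa.
Footing area = 2.5447 m², so allowable column load = 73.243 × 2.5447 = 186.38 kN.

P_all ≈ 186 kN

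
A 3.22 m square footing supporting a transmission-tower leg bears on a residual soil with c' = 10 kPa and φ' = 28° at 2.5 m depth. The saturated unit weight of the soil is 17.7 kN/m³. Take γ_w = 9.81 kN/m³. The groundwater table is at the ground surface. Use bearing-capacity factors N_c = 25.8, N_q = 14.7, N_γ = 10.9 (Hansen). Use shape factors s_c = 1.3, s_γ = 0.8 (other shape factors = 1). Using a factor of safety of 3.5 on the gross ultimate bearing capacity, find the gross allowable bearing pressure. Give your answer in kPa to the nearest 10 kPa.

q_all ≈ 210 kPa

With the water table at the surface the whole profile is submerged: γ' = 17.7 − 9.81 = 7.89 kN/m³, so q = γ'·D_f = 19.725 kPa; the same γ' applies in the ½γBN_γ term.
q_ult = c·N_c·s_c + q·N_q + 0.5·γ·B·N_γ·s_γ
     = 10 × 25.8 × 1.3 + 19.725 × 14.7 + 0.5 × 7.89 × 3.22 × 10.9 × 0.8
     = 335.4 + 289.96 + 110.77 = 736.13 kPa.
q_all = 736.13 / 3.5 = 210.32 kPa.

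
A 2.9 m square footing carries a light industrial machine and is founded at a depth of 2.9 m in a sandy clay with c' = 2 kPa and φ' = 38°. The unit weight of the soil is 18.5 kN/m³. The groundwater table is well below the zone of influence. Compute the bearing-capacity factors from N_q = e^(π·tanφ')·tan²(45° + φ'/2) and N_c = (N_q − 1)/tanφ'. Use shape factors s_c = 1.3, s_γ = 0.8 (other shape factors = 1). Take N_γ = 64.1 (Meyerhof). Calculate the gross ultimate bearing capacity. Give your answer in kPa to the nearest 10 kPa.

tan38° = 0.7813, so N_q = e^(π×0.7813)·tan²(64°) = 11.64 × 4.204 = 48.93.
N_c = (48.93 − 1)/tan38° = 61.35.
Effective surcharge at the founding depth q = γ·D_f = 18.5 × 2.9 = 53.65 kPa.
q_ult = c·N_c·s_c + q·N_q + 0.5·γ·B·N_γ·s_γ
     = 2 × 61.352 × 1.3 + 53.65 × 48.933 + 0.5 × 18.5 × 2.9 × 64.1 × 0.8
     = 159.51 + 2625.3 + 1375.6 = 4160.4 kPa.

q_ult ≈ 4160 kPa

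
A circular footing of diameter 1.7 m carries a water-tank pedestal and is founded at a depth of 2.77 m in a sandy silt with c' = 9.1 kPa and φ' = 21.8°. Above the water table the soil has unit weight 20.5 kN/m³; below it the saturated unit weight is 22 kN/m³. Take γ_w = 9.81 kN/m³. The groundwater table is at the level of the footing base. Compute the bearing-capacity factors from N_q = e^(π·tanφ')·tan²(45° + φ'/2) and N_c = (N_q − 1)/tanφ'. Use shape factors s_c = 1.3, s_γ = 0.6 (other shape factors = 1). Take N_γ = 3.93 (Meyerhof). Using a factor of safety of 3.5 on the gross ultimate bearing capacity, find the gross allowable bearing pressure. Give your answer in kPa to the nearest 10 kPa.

q_all ≈ 190 kPa

N_q = e^(π·tan21.8°)·tan²(55.9°) = 7.66; N_c = (N_q − 1)/tanφ' = 16.66.
Overburden at base level: q = 20.5 × 2.77 = 56.785 kPa.
Below the base the soil is submerged, so the ½γBN_γ term uses γ' = 22 − 9.81 = 12.19 kN/m³.
Cohesion term c·N_c·s_c = 9.1 × 16.662 × 1.3 = 197.11 kPa; surcharge term q·N_q = 56.785 × 7.6642 = 435.21 kPa; self-weight term 0.5·γ·B·N_γ·s_γ = 0.5 × 12.19 × 1.7 × 3.93 × 0.6 = 24.432 kPa.
q_ult = 197.11 + 435.21 + 24.432 = 656.76 kPa.
q_all = 656.76 / 3.5 = 187.64 kPa.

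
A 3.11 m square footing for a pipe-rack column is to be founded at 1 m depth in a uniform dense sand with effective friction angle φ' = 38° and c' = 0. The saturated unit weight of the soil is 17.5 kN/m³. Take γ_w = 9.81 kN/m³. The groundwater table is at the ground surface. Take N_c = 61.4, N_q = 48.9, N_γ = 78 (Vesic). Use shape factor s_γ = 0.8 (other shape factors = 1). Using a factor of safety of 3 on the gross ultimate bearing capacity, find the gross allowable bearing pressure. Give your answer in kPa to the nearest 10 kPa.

q_all ≈ 370 kPa

With the water table at the surface the whole profile is submerged: γ' = 17.5 − 9.81 = 7.69 kN/m³, so q = γ'·D_f = 7.69 kPa; the same γ' applies in the ½γBN_γ term.
q_ult = q·N_q + 0.5·γ·B·N_γ·s_γ
     = 7.69 × 48.9 + 0.5 × 7.69 × 3.11 × 78 × 0.8
     = 376.04 + 746.18 = 1122.2 kPa.
q_all = 1122.2 / 3 = 374.07 kPa.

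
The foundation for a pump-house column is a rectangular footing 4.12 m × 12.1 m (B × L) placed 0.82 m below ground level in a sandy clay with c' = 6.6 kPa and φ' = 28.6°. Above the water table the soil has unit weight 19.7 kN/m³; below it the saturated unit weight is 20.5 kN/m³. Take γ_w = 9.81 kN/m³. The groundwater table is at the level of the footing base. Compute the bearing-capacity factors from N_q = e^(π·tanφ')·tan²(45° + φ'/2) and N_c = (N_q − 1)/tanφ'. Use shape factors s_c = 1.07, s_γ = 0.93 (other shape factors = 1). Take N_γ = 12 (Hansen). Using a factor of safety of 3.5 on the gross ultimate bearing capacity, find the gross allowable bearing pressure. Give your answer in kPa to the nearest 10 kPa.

q_all ≈ 200 kPa

N_q = e^(π·tan28.6°)·tan²(59.3°) = 15.73; N_c = (N_q − 1)/tanφ' = 27.01.
Overburden at base level: q = 19.7 × 0.82 = 16.154 kPa.
Below the base the soil is submerged, so the ½γBN_γ term uses γ' = 20.5 − 9.81 = 10.69 kN/m³.
Cohesion term c·N_c·s_c = 6.6 × 27.013 × 1.07 = 190.76 kPa; surcharge term q·N_q = 16.154 × 15.728 = 254.07 kPa; self-weight term 0.5·γ·B·N_γ·s_γ = 0.5 × 10.69 × 4.12 × 12 × 0.93 = 245.76 kPa.
q_ult = 190.76 + 254.07 + 245.76 = 690.59 kPa.
q_all = 690.59 / 3.5 = 197.31 kPa.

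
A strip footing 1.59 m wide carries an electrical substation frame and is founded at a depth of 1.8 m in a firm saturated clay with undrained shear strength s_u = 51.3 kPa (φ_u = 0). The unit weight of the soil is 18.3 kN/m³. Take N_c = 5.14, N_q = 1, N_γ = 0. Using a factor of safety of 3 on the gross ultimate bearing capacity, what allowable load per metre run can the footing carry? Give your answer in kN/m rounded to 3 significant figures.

≈ 157 kN/m

Effective surcharge at the founding depth q = γ·D_f = 18.3 × 1.8 = 32.94 kPa.
q_ult = c·N_c + q·N_q
     = 51.3 × 5.14 + 32.94 × 1
     = 263.68 + 32.94 = 296.62 kPa.
Gross allowable pressure q_all = 296.62 / 3 = 98.874 kPa.
Allowable wall load = q_all × B = 98.874 × 1.59 = 157.21 kN per metre run.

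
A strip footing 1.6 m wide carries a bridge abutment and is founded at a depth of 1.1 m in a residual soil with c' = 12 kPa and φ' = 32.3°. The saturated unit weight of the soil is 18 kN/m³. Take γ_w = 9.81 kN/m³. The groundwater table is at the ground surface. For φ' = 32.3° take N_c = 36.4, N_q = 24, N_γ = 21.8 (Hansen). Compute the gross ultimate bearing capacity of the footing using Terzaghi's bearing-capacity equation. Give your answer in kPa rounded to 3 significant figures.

q_ult ≈ 796 kPa

γ' = 18 − 9.81 = 8.19 kN/m³ (submerged throughout). q = 8.19 × 1.1 = 9.009 kPa; the same γ' applies in the ½γBN_γ term.
c·N_c = 12 × 36.4 = 436.8 kPa
q·N_q = 9.009 × 24 = 216.22 kPa
0.5·γ·B·N_γ = 0.5 × 8.19 × 1.6 × 21.8 = 142.83 kPa
q_ult = 436.8 + 216.22 + 142.83 = 795.85 kPa.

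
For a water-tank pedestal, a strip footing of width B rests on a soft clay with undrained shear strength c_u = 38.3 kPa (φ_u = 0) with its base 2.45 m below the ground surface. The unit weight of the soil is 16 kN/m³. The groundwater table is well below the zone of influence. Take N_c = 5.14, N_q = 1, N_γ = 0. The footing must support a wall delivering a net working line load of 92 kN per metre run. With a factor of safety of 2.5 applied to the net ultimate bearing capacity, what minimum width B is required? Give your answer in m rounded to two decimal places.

B = 1.17 m

Overburden at base level: q = 16 × 2.45 = 39.2 kPa.
Cohesion term c·N_c = 38.3 × 5.14 = 196.86 kPa; surcharge term q·N_q = 39.2 × 1 = 39.2 kPa.
q_ult = 196.86 + 39.2 = 236.06 kPa.
For φ = 0 the ½γBN_γ term vanishes, so q_ult is independent of B. q_net = 236.06 − 39.2 = 196.86 kPa; q_all(net) = 196.86/2.5 = 78.745 kPa.
Required width B = w / q_all(net) = 92 / 78.745 = 1.168 m.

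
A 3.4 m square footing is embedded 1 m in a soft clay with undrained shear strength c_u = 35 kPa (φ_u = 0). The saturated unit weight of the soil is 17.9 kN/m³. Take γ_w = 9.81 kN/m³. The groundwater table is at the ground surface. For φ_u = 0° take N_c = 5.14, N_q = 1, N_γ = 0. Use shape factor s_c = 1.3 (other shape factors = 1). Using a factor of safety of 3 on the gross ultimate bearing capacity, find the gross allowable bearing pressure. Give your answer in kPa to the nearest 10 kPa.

q_all ≈ 80 kPa

Water table at ground surface, so effective unit weight γ' = 17.9 − 9.81 = 8.09 kN/m³ is used throughout; overburden q = 8.09 × 1 = 8.09 kPa.
Cohesion term c·N_c·s_c = 35 × 5.14 × 1.3 = 233.87 kPa; surcharge term q·N_q = 8.09 × 1 = 8.09 kPa.
q_ult = 233.87 + 8.09 = 241.96 kPa.
q_all = 241.96 / 3 = 80.653 kPa.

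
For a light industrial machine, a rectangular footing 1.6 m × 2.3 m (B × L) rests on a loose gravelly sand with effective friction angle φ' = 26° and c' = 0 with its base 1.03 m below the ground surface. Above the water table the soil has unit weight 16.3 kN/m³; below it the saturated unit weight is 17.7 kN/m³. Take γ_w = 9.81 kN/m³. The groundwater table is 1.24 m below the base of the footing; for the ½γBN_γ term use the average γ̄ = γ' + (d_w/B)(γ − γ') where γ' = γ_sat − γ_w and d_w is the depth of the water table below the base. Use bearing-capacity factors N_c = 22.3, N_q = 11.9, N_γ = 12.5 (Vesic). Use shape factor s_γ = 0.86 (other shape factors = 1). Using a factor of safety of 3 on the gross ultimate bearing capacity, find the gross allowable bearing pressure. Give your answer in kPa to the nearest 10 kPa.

Effective surcharge at the founding depth q = γ·D_f = 16.3 × 1.03 = 16.789 kPa.
With d_w = 1.24 m < B, γ̄ = 7.89 + (1.24/1.6) × (16.3 − 7.89) = 14.408 kN/m³.
q_ult = q·N_q + 0.5·γ·B·N_γ·s_γ
     = 16.789 × 11.9 + 0.5 × 14.408 × 1.6 × 12.5 × 0.86
     = 199.79 + 123.91 = 323.7 kPa.
q_all = 323.7 / 3 = 107.9 kPa.

q_all ≈ 110 kPa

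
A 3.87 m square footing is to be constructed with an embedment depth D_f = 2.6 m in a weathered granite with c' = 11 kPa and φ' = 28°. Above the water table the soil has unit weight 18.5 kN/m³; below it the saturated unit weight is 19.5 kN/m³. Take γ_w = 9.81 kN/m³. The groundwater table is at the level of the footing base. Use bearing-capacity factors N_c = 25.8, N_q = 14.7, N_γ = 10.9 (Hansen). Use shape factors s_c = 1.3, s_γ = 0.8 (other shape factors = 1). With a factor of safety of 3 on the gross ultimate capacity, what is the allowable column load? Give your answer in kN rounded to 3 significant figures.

q = γ·D_f = 18.5 × 2.6 = 48.1 kPa.
For the ½γBN_γ term take γ' = 19.5 − 9.81 = 9.69 kN/m³ (soil below base is submerged).
c·N_c·s_c = 11 × 25.8 × 1.3 = 368.94 kPa
q·N_q = 48.1 × 14.7 = 707.07 kPa
0.5·γ·B·N_γ·s_γ = 0.5 × 9.69 × 3.87 × 10.9 × 0.8 = 163.5 kPa
q_ult = 368.94 + 707.07 + 163.5 = 1239.5 kPa.
Gross allowable pressure q_all = 1239.5 / 3 = 413.17 kPa.
Footing area = 14.9769 m², so allowable column load = 413.17 × 14.9769 = 6188 kN.

P_all ≈ 6190 kN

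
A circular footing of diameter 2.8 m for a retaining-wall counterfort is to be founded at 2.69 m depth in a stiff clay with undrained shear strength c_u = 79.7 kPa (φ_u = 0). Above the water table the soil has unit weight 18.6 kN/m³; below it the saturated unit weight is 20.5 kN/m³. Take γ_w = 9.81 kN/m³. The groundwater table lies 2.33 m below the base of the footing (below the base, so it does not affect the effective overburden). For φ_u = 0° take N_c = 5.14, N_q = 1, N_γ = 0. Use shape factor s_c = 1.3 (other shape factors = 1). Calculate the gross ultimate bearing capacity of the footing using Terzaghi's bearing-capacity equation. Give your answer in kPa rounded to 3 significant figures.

q_ult ≈ 583 kPa

Effective surcharge at the founding depth q = γ·D_f = 18.6 × 2.69 = 50.034 kPa.
q_ult = c·N_c·s_c + q·N_q
     = 79.7 × 5.14 × 1.3 + 50.034 × 1
     = 532.56 + 50.034 = 582.59 kPa.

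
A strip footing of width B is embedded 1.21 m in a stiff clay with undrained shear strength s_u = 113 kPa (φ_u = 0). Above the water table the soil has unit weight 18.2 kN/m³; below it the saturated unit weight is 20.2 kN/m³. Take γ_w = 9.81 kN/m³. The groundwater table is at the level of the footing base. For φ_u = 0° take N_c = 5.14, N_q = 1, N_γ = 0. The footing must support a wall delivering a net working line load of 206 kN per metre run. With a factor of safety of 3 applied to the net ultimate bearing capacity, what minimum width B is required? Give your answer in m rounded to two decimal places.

Effective surcharge at the founding depth q = γ·D_f = 18.2 × 1.21 = 22.022 kPa.
q_ult = c·N_c + q·N_q
     = 113 × 5.14 + 22.022 × 1
     = 580.82 + 22.022 = 602.84 kPa.
For φ = 0 the ½γBN_γ term vanishes, so q_ult is independent of B. q_net = 602.84 − 22.022 = 580.82 kPa; q_all(net) = 580.82/3 = 193.61 kPa.
Required width B = w / q_all(net) = 206 / 193.61 = 1.064 m.

B = 1.06 m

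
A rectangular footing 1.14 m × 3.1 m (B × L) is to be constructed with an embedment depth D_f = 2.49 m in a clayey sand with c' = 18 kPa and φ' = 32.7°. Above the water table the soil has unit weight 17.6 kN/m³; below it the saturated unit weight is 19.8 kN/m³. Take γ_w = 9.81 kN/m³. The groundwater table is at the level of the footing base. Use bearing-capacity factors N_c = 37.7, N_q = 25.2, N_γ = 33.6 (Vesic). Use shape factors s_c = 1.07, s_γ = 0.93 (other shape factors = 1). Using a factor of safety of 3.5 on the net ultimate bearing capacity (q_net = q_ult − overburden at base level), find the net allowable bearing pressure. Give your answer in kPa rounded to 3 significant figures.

Effective surcharge at the founding depth q = γ·D_f = 17.6 × 2.49 = 43.824 kPa.
The water table coincides with the base, so in the self-weight term γ → γ' = 9.99 kN/m³.
q_ult = c·N_c·s_c + q·N_q + 0.5·γ·B·N_γ·s_γ
     = 18 × 37.7 × 1.07 + 43.824 × 25.2 + 0.5 × 9.99 × 1.14 × 33.6 × 0.93
     = 726.1 + 1104.4 + 177.94 = 2008.4 kPa.
q_net = 2008.4 − 43.824 = 1964.6 kPa.
q_all(net) = 1964.6 / 3.5 = 561.31 kPa.

q_all(net) ≈ 561 kPa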